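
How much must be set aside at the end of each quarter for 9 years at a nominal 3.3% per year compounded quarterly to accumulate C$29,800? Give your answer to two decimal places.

C$714.31

i = 0.033/4 = 0.00825 per quarter; n = 9·4 = 36.
FV-annuity factor = 41.718366; PMT = 29800 / 41.718366 = 714.3137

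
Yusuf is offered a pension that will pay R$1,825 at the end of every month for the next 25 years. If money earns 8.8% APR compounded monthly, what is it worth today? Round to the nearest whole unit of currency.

R$221,067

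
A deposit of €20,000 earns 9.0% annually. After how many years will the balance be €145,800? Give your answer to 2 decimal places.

23.05 years

(1+i)^n = 145800/20000 = 7.29000, so n = ln 7.29000 / ln 1.09 = 23.0512 years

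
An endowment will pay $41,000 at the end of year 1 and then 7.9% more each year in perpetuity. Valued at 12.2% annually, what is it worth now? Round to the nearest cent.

$953,488.37

PV = D₁/(r − g) = 41000/(0.122 − 0.079) = 953,488.3721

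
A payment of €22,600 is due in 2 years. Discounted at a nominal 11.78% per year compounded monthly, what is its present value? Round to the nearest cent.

With 12 periods per year: i = 0.00981667, n = 24.
PV = FV·(1+i)^(−n) = 22,600 × 0.791005 = 17,876.7109

€17,876.71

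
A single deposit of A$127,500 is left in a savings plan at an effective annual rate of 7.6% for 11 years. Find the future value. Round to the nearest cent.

A$285,394.22

FV = PV·(1+i)^n = 127,500 × 2.238386 = 285,394.2175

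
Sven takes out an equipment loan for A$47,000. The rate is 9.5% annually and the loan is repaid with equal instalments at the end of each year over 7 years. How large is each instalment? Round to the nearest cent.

PMT = 47000 / ( [1 − (1+0.095)^(−7)] / 0.095 ) = 47000 / 4.949612 = 9,495.6934

A$9,495.69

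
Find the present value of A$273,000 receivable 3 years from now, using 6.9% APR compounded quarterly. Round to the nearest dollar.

Periodic rate i = 0.069/4 = 0.01725; n = 3 × 4 = 12 periods.
PV = FV·(1+i)^(−n) = 273,000 × 0.814456 = 222,346.4832

A$222,346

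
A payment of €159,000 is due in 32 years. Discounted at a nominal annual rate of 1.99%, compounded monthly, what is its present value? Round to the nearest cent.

€84,152.58

With 12 periods per year: i = 0.00165833, n = 384.
Discount factor = (1+0.00165833)^(−384) = 0.529262; PV = 159,000 × 0.529262 = 84,152.5844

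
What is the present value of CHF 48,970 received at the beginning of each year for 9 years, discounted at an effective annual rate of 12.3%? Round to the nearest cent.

CHF 289,706.53

PV = PMT · [1 − (1+i)^(−n)] / i × (1+i) = 48970 · 5.916000 = 289,706.5271
Payments are at the start of each period, so multiply by (1+i).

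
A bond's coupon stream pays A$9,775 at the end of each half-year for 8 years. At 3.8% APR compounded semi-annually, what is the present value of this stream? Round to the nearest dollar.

A$133,780

i = 0.038/2 = 0.019 per half-year; n = 8·2 = 16.
Annuity factor a(16|0.019) = 13.685884; PV = 9775 × 13.685884 = 133,779.5186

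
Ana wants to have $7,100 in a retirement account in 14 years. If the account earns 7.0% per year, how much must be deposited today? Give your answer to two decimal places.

$2,753.50

Discount factor = (1+0.07)^(−14) = 0.387817; PV = 7,100 × 0.387817 = 2,753.5024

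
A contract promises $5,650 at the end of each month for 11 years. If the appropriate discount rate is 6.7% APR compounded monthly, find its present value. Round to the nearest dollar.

$526,685

i = 0.067/12 = 0.00558333 per month; n = 11·12 = 132.
Annuity factor a(132|0.00558333) = 93.218623; PV = 5650 × 93.218623 = 526,685.2206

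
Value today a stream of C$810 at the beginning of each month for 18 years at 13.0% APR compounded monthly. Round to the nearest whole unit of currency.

C$68,207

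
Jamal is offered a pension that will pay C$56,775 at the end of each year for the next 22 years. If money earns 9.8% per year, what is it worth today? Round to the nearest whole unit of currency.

C$505,260

Annuity factor a(22|0.098) = 8.899346; PV = 56775 × 8.899346 = 505,260.3830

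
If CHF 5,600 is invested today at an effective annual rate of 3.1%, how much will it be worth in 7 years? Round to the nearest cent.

CHF 6,934.24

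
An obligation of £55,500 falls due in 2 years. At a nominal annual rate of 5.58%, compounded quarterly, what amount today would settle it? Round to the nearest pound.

i = 0.0558/4 = 0.01395 per quarter; n = 2·4 = 8.
Discount factor = (1+0.01395)^(−8) = 0.895092; PV = 55,500 × 0.895092 = 49,677.6069

£49,678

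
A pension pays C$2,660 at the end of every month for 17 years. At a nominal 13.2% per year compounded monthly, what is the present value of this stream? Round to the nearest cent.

With 12 periods per year: i = 0.011, n = 204.
PV = 2660 × [1 − (1+0.011)^(−204)] / 0.011 = 2660 × 81.150849 = 215,861.2587

C$215,861.26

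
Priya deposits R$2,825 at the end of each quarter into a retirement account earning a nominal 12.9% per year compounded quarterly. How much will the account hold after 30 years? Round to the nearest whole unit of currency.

Periodic rate i = 0.129/4 = 0.03225; n = 30 × 4 = 120 periods.
FV = PMT · [(1+i)^n − 1] / i = 2825 · 1367.475490 = 3,863,118.2598

R$3,863,118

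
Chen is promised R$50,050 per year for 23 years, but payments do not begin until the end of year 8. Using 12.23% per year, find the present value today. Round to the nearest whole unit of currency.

PV at t=7 (ordinary 23-year annuity): 50050 × a(23|0.1223) = 50050 × 7.601086 = 380,434.3362
Discount back 7 years: 380,434.3362 × (1+0.1223)^(−7) = 380,434.3362 × 0.445900 = 169,635.5874

R$169,636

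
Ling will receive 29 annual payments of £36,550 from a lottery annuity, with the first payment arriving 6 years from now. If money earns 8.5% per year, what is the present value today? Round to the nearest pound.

£259,125

Value one period before first payment (t=5): 36550 × [1 − (1+0.085)^(−29)] / 0.085 = 36550 × 10.660326 = 389,634.8986
PV₀ = 389,634.8986 / (1+0.085)^5 = 389,634.8986 / 1.503657 = 259,124.9060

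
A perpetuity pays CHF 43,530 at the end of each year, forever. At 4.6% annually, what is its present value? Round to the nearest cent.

CHF 946,304.35

PV = C/r = 43530/0.046 = 946,304.3478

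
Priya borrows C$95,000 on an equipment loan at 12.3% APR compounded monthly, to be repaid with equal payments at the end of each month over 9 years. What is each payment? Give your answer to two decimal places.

Periodic rate i = 0.123/12 = 0.01025; n = 9 × 12 = 108 periods.
PMT = 95000 / ( [1 − (1+0.01025)^(−108)] / 0.01025 ) = 95000 / 65.130050 = 1,458.6201

C$1,458.62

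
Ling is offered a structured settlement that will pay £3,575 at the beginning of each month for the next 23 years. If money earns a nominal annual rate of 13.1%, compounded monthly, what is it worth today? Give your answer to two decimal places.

£314,518.68

i = 0.131/12 = 0.0109167 per month; n = 23·12 = 276.
PV = 3575 × [1 − (1+0.0109167)^(−276)] / 0.0109167 × (1+i) = 3575 × 87.977253 = 314,518.6806
(annuity-due: payments at period start, so ×(1+i).)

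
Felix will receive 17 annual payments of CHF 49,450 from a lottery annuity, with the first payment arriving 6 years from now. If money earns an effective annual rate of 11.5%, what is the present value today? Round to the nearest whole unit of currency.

CHF 210,301

PV at t=5 (ordinary 17-year annuity): 49450 × a(17|0.115) = 49450 × 7.329090 = 362,423.4976
Discount back 5 years: 362,423.4976 × (1+0.115)^(−5) = 362,423.4976 × 0.580264 = 210,301.3257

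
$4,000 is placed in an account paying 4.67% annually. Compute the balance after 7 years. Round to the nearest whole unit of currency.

FV = 4,000 × (1 + 0.0467)^7 = 5,505.7382

$5,506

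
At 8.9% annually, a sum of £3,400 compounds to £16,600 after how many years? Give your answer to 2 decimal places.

n = ln(16600/3400) / ln(1+0.089) = ln(4.88235) / 0.085260 = 18.5976 years

18.60 years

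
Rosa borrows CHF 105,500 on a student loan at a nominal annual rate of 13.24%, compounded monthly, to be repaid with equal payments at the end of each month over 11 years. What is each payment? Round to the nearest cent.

CHF 1,521.47

Periodic rate i = 0.1324/12 = 0.0110333; n = 11 × 12 = 132 periods.
Annuity-PV factor = 69.340765; PMT = 105500 / 69.340765 = 1,521.4715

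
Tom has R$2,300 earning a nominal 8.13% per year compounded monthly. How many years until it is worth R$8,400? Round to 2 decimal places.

Periodic rate i = 0.0813/12 = 0.006775.
(1+i)^n = 8400/2300 = 3.65217, so n = ln 3.65217 / ln 1.00677 = 191.8385 months
= 191.8385/12 years

15.99 years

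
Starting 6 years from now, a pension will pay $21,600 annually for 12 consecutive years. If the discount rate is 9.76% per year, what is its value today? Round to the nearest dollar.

$93,484

PV at t=5 (ordinary 12-year annuity): 21600 × a(12|0.0976) = 21600 × 6.894542 = 148,922.1127
Discount back 5 years: 148,922.1127 × (1+0.0976)^(−5) = 148,922.1127 × 0.627740 = 93,484.3036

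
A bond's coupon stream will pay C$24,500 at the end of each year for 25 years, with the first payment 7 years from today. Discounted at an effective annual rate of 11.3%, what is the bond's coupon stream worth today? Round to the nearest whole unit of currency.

PV at t=6 (ordinary 25-year annuity): 24500 × a(25|0.113) = 24500 × 8.240662 = 201,896.2304
PV₀ = 201,896.2304 / (1+0.113)^6 = 201,896.2304 / 1.900951 = 106,207.9984

C$106,208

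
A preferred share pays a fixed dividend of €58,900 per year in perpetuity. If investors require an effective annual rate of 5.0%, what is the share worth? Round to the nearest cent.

€1,178,000.00

PV = C/r = 58900/0.05 = 1,178,000.0000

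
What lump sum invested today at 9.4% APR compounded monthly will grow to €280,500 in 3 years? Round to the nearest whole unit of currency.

€211,806

With 12 periods per year: i = 0.00783333, n = 36.
Discount factor = (1+0.00783333)^(−36) = 0.755103; PV = 280,500 × 0.755103 = 211,806.3663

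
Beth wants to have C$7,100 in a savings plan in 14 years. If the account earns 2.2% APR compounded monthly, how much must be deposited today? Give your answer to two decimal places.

i = 0.022/12 = 0.00183333 per month; n = 14·12 = 168.
PV = FV·(1+i)^(−n) = 7,100 × 0.735123 = 5,219.3704

C$5,219.37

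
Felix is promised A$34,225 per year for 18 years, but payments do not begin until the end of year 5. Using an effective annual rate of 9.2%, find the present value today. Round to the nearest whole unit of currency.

A$207,956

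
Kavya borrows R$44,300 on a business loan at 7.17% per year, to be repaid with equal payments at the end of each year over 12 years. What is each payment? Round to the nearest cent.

R$5,628.10

PMT = 44300 / ( [1 − (1+0.0717)^(−12)] / 0.0717 ) = 44300 / 7.871221 = 5,628.0977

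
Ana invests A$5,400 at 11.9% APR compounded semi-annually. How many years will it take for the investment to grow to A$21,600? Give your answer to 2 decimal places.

11.99 years

Periodic rate i = 0.119/2 = 0.0595.
n = ln(21600/5400) / ln(1+0.0595) = ln(4.00000) / 0.057797 = 23.9855 half-years
= 23.9855/2 years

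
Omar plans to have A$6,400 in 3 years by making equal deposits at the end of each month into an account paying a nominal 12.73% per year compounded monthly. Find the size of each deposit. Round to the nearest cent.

With 12 periods per year: i = 0.0106083, n = 36.
FV-annuity factor = 43.562133; PMT = 6400 / 43.562133 = 146.9166

A$146.92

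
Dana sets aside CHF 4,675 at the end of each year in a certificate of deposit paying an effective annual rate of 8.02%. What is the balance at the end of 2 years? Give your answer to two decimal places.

Accumulation factor s(2|0.0802) = 2.080200; FV = 4675 × 2.080200 = 9,724.9350

CHF 9,724.94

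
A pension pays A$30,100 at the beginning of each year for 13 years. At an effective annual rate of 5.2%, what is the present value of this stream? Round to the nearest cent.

PV = PMT · [1 − (1+i)^(−n)] / i × (1+i) = 30100 · 9.764117 = 293,899.9332
(Beginning-of-period payments → annuity-due factor ×(1+i).)

A$293,899.93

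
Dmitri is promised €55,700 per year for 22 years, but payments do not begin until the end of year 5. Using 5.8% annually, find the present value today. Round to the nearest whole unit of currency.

PV at t=4 (ordinary 22-year annuity): 55700 × a(22|0.058) = 55700 × 12.253829 = 682,538.2577
PV₀ = 682,538.2577 / (1+0.058)^4 = 682,538.2577 / 1.252976 = 544,733.8065

€544,734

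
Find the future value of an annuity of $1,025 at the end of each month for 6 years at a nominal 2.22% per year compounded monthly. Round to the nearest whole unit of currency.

$78,863

With 12 periods per year: i = 0.00185, n = 72.
FV = 1025 × [(1+0.00185)^72 − 1] / 0.00185 = 1025 × 76.939399 = 78,862.8841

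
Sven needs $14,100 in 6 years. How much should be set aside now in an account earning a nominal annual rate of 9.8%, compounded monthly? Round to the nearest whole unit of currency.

$7,850

Periodic rate i = 0.098/12 = 0.00816667; n = 6 × 12 = 72 periods.
Discount factor = (1+0.00816667)^(−72) = 0.556765; PV = 14,100 × 0.556765 = 7,850.3868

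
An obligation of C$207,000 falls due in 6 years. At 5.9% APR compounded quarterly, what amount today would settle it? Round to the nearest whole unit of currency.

With 4 periods per year: i = 0.01475, n = 24.
PV = FV·(1+i)^(−n) = 207,000 × 0.703692 = 145,664.2261

C$145,664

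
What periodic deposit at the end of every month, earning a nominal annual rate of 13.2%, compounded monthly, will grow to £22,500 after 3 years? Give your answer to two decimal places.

i = 0.132/12 = 0.011 per month; n = 3·12 = 36.
PMT = 22500 / ( [(1+0.011)^36 − 1] / 0.011 ) = 22500 / 43.878191 = 512.7832

£512.78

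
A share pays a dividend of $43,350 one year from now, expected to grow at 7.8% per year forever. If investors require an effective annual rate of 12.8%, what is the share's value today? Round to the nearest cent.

$867,000.00

PV = D₁/(r − g) = 43350/(0.128 − 0.078) = 867,000.0000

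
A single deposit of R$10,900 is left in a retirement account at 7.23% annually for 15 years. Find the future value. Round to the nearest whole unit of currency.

R$31,058

FV = 10,900 × (1 + 0.0723)^15 = 31,057.8285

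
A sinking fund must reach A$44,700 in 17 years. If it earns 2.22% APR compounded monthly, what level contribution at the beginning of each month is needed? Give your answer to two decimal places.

A$180.23

i = 0.0222/12 = 0.00185 per month; n = 17·12 = 204.
FV-annuity factor × (1+i) = 248.014278; PMT = 44700 / 248.014278 = 180.2316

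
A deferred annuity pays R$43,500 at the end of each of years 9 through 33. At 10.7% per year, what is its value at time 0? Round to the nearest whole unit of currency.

PV at t=8 (ordinary 25-year annuity): 43500 × a(25|0.107) = 43500 × 8.609713 = 374,522.5257
Discount back 8 years: 374,522.5257 × (1+0.107)^(−8) = 374,522.5257 × 0.443424 = 166,072.2144

R$166,072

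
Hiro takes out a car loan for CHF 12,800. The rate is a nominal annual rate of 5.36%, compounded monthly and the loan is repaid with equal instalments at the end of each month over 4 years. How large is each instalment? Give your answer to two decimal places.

i = 0.0536/12 = 0.00446667 per month; n = 4·12 = 48.
Annuity-PV factor = 43.116967; PMT = 12800 / 43.116967 = 296.8669

CHF 296.87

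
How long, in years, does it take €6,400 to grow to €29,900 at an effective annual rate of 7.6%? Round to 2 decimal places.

21.05 years

n = ln(29900/6400) / ln(1+0.076) = ln(4.67188) / 0.073250 = 21.0451 years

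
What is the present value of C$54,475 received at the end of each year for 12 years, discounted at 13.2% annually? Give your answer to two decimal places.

C$319,478.60

PV = PMT · [1 − (1+i)^(−n)] / i = 54475 · 5.864683 = 319,478.6047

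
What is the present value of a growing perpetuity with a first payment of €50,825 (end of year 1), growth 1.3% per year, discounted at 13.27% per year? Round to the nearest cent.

PV = D₁/(r − g) = 50825/(0.1327 − 0.013) = 424,603.1746

€424,603.17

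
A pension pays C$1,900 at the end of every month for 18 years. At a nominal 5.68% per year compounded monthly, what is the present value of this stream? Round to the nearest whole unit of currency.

C$256,661

i = 0.0568/12 = 0.00473333 per month; n = 18·12 = 216.
PV = 1900 × [1 − (1+0.00473333)^(−216)] / 0.00473333 = 1900 × 135.084656 = 256,660.8471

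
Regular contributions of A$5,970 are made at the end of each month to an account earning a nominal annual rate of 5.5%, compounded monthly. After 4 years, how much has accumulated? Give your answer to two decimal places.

A$319,710.53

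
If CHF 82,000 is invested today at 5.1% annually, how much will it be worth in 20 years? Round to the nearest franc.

FV = 82,000 × (1 + 0.051)^20 = 221,752.3204

CHF 221,752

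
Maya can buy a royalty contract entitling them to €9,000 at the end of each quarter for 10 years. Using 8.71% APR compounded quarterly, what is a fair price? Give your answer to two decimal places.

€238,706.28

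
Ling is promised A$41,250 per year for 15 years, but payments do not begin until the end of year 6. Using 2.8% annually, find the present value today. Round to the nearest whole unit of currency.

A$435,203

Value one period before first payment (t=5): 41250 × [1 − (1+0.028)^(−15)] / 0.028 = 41250 × 12.112479 = 499,639.7602
PV₀ = 499,639.7602 / (1+0.028)^5 = 499,639.7602 / 1.148063 = 435,202.5365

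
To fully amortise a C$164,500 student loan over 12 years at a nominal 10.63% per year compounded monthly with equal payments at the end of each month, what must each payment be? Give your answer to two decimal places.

C$2,026.24

With 12 periods per year: i = 0.00885833, n = 144.
Annuity-PV factor = 81.184988; PMT = 164500 / 81.184988 = 2,026.2367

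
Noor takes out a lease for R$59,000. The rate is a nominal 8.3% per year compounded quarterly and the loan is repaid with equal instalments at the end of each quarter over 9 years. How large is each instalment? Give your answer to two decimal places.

Periodic rate i = 0.083/4 = 0.02075; n = 9 × 4 = 36 periods.
PMT = 59000 / ( [1 − (1+0.02075)^(−36)] / 0.02075 ) = 59000 / 25.184504 = 2,342.7104

R$2,342.71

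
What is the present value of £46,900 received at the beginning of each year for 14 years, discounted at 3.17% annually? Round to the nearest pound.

PV = 46900 × [1 − (1+0.0317)^(−14)] / 0.0317 × (1+i) = 46900 × 11.520251 = 540,299.7533
(Beginning-of-period payments → annuity-due factor ×(1+i).)

£540,300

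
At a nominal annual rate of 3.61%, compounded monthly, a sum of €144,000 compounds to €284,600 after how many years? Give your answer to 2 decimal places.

Periodic rate i = 0.0361/12 = 0.00300833.
n = ln(284600/144000) / ln(1+0.00300833) = ln(1.97639) / 0.003004 = 226.8019 months
= 226.8019/12 years

18.90 years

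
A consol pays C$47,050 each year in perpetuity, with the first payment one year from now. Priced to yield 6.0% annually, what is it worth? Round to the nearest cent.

PV = PMT / i = 47050 / 0.06 = 784,166.6667

C$784,166.67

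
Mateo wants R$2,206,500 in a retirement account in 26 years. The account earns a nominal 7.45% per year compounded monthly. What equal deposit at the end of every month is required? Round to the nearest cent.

With 12 periods per year: i = 0.00620833, n = 312.
PMT = 2.2065e+06 / ( [(1+0.00620833)^312 − 1] / 0.00620833 ) = 2.2065e+06 / 949.769550 = 2,323.1951

R$2,323.20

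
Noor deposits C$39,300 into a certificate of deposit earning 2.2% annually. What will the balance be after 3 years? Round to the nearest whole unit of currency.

FV = 39,300 × (1 + 0.022)^3 = 41,951.2821

C$41,951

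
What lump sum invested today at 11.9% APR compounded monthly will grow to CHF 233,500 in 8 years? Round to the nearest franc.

CHF 90,547

With 12 periods per year: i = 0.00991667, n = 96.
Discount factor = (1+0.00991667)^(−96) = 0.387783; PV = 233,500 × 0.387783 = 90,547.2156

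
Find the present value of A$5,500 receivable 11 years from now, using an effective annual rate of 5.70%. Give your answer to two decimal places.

PV = 5,500 / (1 + 0.057)^11 = 5,500 / 1.840030 = 2,989.0820

A$2,989.08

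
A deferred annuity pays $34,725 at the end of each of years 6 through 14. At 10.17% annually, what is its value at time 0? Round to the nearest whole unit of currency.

PV at t=5 (ordinary 9-year annuity): 34725 × a(9|0.1017) = 34725 × 5.720313 = 198,637.8816
Discount back 5 years: 198,637.8816 × (1+0.1017)^(−5) = 198,637.8816 × 0.616145 = 122,389.8290

$122,390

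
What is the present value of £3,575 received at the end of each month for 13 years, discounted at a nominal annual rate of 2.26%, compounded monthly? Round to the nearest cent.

£482,849.82

i = 0.0226/12 = 0.00188333 per month; n = 13·12 = 156.
PV = PMT · [1 − (1+i)^(−n)] / i = 3575 · 135.062887 = 482,849.8222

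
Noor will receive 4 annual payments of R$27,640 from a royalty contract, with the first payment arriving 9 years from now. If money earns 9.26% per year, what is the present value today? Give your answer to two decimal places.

Value one period before first payment (t=8): 27640 × [1 − (1+0.0926)^(−4)] / 0.0926 = 27640 × 3.221317 = 89,037.2034
PV₀ = 89,037.2034 / (1+0.0926)^8 = 89,037.2034 / 2.030905 = 43,841.1503

R$43,841.15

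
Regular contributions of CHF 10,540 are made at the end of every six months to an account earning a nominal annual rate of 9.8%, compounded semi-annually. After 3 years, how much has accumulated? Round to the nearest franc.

i = 0.098/2 = 0.049 per half-year; n = 3·2 = 6.
FV = PMT · [(1+i)^n − 1] / i = 10540 · 6.784820 = 71,511.9987

CHF 71,512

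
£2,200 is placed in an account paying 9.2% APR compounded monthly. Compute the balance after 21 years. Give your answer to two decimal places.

£15,075.77

With 12 periods per year: i = 0.00766667, n = 252.
FV = 2,200 × (1 + 0.00766667)^252 = 15,075.7727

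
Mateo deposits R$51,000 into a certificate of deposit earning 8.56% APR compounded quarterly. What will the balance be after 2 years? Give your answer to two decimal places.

R$60,413.92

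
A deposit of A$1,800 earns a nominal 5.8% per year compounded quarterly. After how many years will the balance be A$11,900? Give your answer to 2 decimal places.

Periodic rate i = 0.058/4 = 0.0145.
n = ln(11900/1800) / ln(1+0.0145) = ln(6.61111) / 0.014396 = 131.2009 quarters
= 131.2009/4 years

32.80 years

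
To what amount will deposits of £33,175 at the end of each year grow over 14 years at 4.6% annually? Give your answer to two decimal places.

FV = 33175 × [(1+0.046)^14 − 1] / 0.046 = 33175 × 19.063274 = 632,424.1009

£632,424.10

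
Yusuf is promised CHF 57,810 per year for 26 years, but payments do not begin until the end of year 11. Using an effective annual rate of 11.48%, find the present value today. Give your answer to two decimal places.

PV at t=10 (ordinary 26-year annuity): 57810 × a(26|0.1148) = 57810 × 8.194460 = 473,721.7183
Discount back 10 years: 473,721.7183 × (1+0.1148)^(−10) = 473,721.7183 × 0.337311 = 159,791.5081

CHF 159,791.51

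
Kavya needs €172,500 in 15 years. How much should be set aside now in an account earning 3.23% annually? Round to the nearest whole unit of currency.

€107,078

PV = FV·(1+i)^(−n) = 172,500 × 0.620742 = 107,077.9848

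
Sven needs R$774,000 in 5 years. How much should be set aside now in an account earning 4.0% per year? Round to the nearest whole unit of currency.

PV = 774,000 / (1 + 0.04)^5 = 774,000 / 1.216653 = 636,171.5806

R$636,172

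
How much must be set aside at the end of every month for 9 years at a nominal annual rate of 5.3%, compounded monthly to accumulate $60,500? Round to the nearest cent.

i = 0.053/12 = 0.00441667 per month; n = 9·12 = 108.
FV-annuity factor = 138.009528; PMT = 60500 / 138.009528 = 438.3755

$438.38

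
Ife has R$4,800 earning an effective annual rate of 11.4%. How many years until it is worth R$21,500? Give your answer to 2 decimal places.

13.89 years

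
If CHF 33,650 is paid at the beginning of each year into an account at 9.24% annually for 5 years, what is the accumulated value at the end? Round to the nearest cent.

CHF 221,047.95

Accumulation factor s(5|0.0924) × (1+i) = 6.569033; FV = 33650 × 6.569033 = 221,047.9480
(Beginning-of-period payments → annuity-due factor ×(1+i).)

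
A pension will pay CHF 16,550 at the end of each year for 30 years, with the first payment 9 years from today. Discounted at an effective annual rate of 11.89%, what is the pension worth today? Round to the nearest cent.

CHF 54,713.41

PV at t=8 (ordinary 30-year annuity): 16550 × a(30|0.1189) = 16550 × 8.121308 = 134,407.6430
Discount back 8 years: 134,407.6430 × (1+0.1189)^(−8) = 134,407.6430 × 0.407071 = 54,713.4090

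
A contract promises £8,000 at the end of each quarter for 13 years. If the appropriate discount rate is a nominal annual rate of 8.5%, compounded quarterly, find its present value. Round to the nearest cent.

Periodic rate i = 0.085/4 = 0.02125; n = 13 × 4 = 52 periods.
PV = 8000 × [1 − (1+0.02125)^(−52)] / 0.02125 = 8000 × 31.290938 = 250,327.5066

£250,327.51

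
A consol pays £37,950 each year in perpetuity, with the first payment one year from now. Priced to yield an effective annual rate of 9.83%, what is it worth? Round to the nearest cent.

£386,063.07

PV = C/r = 37950/0.0983 = 386,063.0722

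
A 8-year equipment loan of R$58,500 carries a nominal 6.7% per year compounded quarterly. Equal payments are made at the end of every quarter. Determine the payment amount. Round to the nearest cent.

R$2,376.53

Periodic rate i = 0.067/4 = 0.01675; n = 8 × 4 = 32 periods.
PMT = 58500 / ( [1 − (1+0.01675)^(−32)] / 0.01675 ) = 58500 / 24.615692 = 2,376.5329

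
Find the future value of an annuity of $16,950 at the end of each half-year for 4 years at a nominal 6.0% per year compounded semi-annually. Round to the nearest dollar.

Periodic rate i = 0.06/2 = 0.03; n = 4 × 2 = 8 periods.
FV = 16950 × [(1+0.03)^8 − 1] / 0.03 = 16950 × 8.892336 = 150,725.0960

$150,725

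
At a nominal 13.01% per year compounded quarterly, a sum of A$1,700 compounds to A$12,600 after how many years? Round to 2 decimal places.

15.65 years

Periodic rate i = 0.1301/4 = 0.032525.
n = ln(12600/1700) / ln(1+0.032525) = ln(7.41176) / 0.032007 = 62.5817 quarters
= 62.5817/4 years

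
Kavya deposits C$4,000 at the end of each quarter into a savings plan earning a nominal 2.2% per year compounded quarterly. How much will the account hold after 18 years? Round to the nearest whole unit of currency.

C$352,188

With 4 periods per year: i = 0.0055, n = 72.
FV = PMT · [(1+i)^n − 1] / i = 4000 · 88.046907 = 352,187.6283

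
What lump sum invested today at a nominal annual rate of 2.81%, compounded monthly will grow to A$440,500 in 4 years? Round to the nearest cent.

A$393,720.73

With 12 periods per year: i = 0.00234167, n = 48.
Discount factor = (1+0.00234167)^(−48) = 0.893804; PV = 440,500 × 0.893804 = 393,720.7265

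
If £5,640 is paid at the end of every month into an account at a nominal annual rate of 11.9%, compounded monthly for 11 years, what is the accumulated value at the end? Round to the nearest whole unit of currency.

£1,523,467

With 12 periods per year: i = 0.00991667, n = 132.
FV = PMT · [(1+i)^n − 1] / i = 5640 · 270.118302 = 1,523,467.2253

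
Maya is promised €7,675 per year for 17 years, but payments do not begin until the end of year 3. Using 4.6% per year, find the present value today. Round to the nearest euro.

Value one period before first payment (t=2): 7675 × [1 − (1+0.046)^(−17)] / 0.046 = 7675 × 11.618594 = 89,172.7092
PV₀ = 89,172.7092 / (1+0.046)^2 = 89,172.7092 / 1.094116 = 81,502.0612

€81,502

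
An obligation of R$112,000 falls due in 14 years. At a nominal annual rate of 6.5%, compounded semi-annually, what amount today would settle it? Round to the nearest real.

R$45,740

With 2 periods per year: i = 0.0325, n = 28.
PV = FV·(1+i)^(−n) = 112,000 × 0.408393 = 45,740.0182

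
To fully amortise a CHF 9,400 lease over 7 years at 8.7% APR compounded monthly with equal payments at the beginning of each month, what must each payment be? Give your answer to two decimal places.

CHF 148.73

i = 0.087/12 = 0.00725 per month; n = 7·12 = 84.
Annuity-PV factor × (1+i) = 63.201013; PMT = 9400 / 63.201013 = 148.7318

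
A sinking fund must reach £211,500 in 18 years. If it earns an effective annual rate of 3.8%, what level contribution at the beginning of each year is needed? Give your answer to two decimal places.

£8,092.14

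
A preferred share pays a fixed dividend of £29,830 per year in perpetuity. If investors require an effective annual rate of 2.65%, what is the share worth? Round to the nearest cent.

£1,125,660.38

PV = C/r = 29830/0.0265 = 1,125,660.3774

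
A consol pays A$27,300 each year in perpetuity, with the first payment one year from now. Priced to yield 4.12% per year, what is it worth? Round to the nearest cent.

A$662,621.36

PV = PMT / i = 27300 / 0.0412 = 662,621.3592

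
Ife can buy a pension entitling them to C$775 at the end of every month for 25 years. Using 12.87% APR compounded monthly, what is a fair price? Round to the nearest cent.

i = 0.1287/12 = 0.010725 per month; n = 25·12 = 300.
PV = 775 × [1 − (1+0.010725)^(−300)] / 0.010725 = 775 × 89.440822 = 69,316.6370

C$69,316.64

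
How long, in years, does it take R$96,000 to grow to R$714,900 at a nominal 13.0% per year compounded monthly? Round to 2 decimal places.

15.53 years

Periodic rate i = 0.13/12 = 0.0108333.
n = ln(714900/96000) / ln(1+0.0108333) = ln(7.44688) / 0.010775 = 186.3370 months
= 186.3370/12 years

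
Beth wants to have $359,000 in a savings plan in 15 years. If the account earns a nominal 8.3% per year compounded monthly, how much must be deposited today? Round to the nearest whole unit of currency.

$103,815

With 12 periods per year: i = 0.00691667, n = 180.
Discount factor = (1+0.00691667)^(−180) = 0.289178; PV = 359,000 × 0.289178 = 103,814.7709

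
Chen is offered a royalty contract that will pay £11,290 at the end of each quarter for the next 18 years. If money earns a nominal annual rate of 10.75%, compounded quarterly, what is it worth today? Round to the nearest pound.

i = 0.1075/4 = 0.026875 per quarter; n = 18·4 = 72.
PV = PMT · [1 − (1+i)^(−n)] / i = 11290 · 31.696331 = 357,851.5802

£357,852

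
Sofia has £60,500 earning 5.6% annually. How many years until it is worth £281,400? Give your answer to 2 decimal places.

(1+i)^n = 281400/60500 = 4.65124, so n = ln 4.65124 / ln 1.056 = 28.2104 years

28.21 years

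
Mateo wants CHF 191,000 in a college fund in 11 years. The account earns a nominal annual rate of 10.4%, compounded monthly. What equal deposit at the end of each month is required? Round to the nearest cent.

CHF 779.40

i = 0.104/12 = 0.00866667 per month; n = 11·12 = 132.
FV-annuity factor = 245.061385; PMT = 191000 / 245.061385 = 779.3966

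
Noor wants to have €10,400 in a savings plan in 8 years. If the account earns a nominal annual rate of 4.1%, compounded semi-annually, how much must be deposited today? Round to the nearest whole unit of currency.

€7,517

Periodic rate i = 0.041/2 = 0.0205; n = 8 × 2 = 16 periods.
PV = FV·(1+i)^(−n) = 10,400 × 0.722756 = 7,516.6650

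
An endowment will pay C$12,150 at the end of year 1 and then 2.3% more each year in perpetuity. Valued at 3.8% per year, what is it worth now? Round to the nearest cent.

PV = PMT / (i − g) = 12150 / (0.038 − 0.023) = 12150 / 0.015000 = 810,000.0000

C$810,000.00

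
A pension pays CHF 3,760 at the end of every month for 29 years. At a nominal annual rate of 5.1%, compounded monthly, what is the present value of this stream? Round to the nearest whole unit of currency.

CHF 682,479

With 12 periods per year: i = 0.00425, n = 348.
PV = 3760 × [1 − (1+0.00425)^(−348)] / 0.00425 = 3760 × 181.510426 = 682,479.2012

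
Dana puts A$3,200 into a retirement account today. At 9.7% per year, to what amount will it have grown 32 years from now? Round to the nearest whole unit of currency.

3,200 × (1+0.097)^32 = 3,200 × 19.346931 = 61,910.1791

A$61,910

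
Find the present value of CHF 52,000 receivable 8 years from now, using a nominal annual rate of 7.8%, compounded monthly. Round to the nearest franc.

CHF 27,918

Periodic rate i = 0.078/12 = 0.0065; n = 8 × 12 = 96 periods.
PV = FV·(1+i)^(−n) = 52,000 × 0.536880 = 27,917.7580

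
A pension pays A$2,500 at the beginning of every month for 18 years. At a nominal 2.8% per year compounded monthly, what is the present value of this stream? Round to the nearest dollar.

i = 0.028/12 = 0.00233333 per month; n = 18·12 = 216.
PV = 2500 × [1 − (1+0.00233333)^(−216)] / 0.00233333 × (1+i) = 2500 × 169.910899 = 424,777.2485
(annuity-due: payments at period start, so ×(1+i).)

A$424,777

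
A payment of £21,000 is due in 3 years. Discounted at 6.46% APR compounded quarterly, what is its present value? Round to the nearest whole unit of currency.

Periodic rate i = 0.0646/4 = 0.01615; n = 3 × 4 = 12 periods.
PV = 21,000 / (1 + 0.01615)^12 = 21,000 / 1.211976 = 17,327.0822

£17,327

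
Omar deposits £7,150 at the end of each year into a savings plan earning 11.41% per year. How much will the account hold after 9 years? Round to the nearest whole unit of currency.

£103,042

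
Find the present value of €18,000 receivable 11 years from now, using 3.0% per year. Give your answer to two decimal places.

€13,003.58

PV = 18,000 / (1 + 0.03)^11 = 18,000 / 1.384234 = 13,003.5830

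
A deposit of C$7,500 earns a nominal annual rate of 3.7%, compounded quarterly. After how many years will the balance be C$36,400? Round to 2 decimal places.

42.89 years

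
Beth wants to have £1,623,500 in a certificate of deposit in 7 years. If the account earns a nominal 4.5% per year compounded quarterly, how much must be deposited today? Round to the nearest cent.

£1,186,897.80

Periodic rate i = 0.045/4 = 0.01125; n = 7 × 4 = 28 periods.
PV = FV·(1+i)^(−n) = 1,623,500 × 0.731073 = 1,186,897.7966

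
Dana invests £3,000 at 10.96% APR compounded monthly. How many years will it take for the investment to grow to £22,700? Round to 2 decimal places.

Periodic rate i = 0.1096/12 = 0.00913333.
n = ln(22700/3000) / ln(1+0.00913333) = ln(7.56667) / 0.009092 = 222.5891 months
= 222.5891/12 years

18.55 years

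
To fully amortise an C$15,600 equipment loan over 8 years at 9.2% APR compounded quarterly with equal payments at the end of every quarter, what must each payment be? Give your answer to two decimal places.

i = 0.092/4 = 0.023 per quarter; n = 8·4 = 32.
Annuity-PV factor = 22.476685; PMT = 15600 / 22.476685 = 694.0525

C$694.05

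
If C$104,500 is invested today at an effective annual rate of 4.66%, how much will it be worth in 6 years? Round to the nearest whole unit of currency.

C$137,341

104,500 × (1+0.0466)^6 = 104,500 × 1.314269 = 137,341.1479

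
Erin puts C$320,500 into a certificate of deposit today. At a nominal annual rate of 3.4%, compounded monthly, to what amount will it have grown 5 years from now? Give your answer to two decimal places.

C$379,798.90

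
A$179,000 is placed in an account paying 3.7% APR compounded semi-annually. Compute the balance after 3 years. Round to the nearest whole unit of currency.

A$199,811

Periodic rate i = 0.037/2 = 0.0185; n = 3 × 2 = 6 periods.
FV = PV·(1+i)^n = 179,000 × 1.116262 = 199,810.9253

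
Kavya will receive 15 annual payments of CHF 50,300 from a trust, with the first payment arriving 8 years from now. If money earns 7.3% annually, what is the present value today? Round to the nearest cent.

Value one period before first payment (t=7): 50300 × [1 − (1+0.073)^(−15)] / 0.073 = 50300 × 8.937815 = 449,572.0987
Discount back 7 years: 449,572.0987 × (1+0.073)^(−7) = 449,572.0987 × 0.610663 = 274,537.2610

CHF 274,537.26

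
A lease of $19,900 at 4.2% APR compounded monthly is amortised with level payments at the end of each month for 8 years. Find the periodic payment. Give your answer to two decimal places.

$244.42

With 12 periods per year: i = 0.0035, n = 96.
Annuity-PV factor = 81.416443; PMT = 19900 / 81.416443 = 244.4224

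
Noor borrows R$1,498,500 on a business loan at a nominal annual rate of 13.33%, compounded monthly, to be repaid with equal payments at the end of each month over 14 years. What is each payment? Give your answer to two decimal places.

R$19,729.81

i = 0.1333/12 = 0.0111083 per month; n = 14·12 = 168.
PMT = 1.4985e+06 / ( [1 − (1+0.0111083)^(−168)] / 0.0111083 ) = 1.4985e+06 / 75.951044 = 19,729.8144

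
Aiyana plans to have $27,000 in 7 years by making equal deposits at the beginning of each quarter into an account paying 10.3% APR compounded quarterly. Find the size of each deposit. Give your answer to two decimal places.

$653.11

Periodic rate i = 0.103/4 = 0.02575; n = 7 × 4 = 28 periods.
FV-annuity factor × (1+i) = 41.340929; PMT = 27000 / 41.340929 = 653.1058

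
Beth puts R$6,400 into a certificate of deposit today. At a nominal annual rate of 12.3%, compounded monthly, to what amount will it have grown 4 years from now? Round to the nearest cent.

R$10,441.56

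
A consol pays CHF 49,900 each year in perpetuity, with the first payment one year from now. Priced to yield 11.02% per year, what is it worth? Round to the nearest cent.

CHF 452,813.07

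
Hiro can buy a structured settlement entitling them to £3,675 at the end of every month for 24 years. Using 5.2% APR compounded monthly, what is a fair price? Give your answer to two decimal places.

£603,955.06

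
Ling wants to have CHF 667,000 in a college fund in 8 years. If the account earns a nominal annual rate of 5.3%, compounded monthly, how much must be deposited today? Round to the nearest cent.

CHF 436,908.43

i = 0.053/12 = 0.00441667 per month; n = 8·12 = 96.
Discount factor = (1+0.00441667)^(−96) = 0.655035; PV = 667,000 × 0.655035 = 436,908.4302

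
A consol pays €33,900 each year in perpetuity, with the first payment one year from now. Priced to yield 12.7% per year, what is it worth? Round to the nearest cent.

PV = C/r = 33900/0.127 = 266,929.1339

€266,929.13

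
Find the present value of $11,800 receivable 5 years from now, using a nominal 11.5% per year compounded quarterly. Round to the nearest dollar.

Periodic rate i = 0.115/4 = 0.02875; n = 5 × 4 = 20 periods.
PV = 11,800 / (1 + 0.02875)^20 = 11,800 / 1.762775 = 6,693.9897

$6,694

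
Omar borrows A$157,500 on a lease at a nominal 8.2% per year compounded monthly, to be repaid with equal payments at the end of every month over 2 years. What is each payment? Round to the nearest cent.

A$7,137.67

i = 0.082/12 = 0.00683333 per month; n = 2·12 = 24.
Annuity-PV factor = 22.066013; PMT = 157500 / 22.066013 = 7,137.6736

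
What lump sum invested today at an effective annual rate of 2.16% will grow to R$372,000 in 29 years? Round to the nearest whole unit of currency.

PV = 372,000 / (1 + 0.0216)^29 = 372,000 / 1.858428 = 200,169.2198

R$200,169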